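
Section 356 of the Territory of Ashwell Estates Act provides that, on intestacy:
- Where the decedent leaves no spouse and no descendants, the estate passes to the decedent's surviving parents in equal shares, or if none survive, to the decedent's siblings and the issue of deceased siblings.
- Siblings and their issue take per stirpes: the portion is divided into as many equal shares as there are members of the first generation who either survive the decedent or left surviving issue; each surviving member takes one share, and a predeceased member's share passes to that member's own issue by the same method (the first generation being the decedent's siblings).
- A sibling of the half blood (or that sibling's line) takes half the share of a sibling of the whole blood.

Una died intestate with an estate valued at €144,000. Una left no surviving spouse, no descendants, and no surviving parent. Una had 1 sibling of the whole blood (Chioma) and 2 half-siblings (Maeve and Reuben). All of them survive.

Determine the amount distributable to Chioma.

The entire €144,000 passes to the siblings and their issue.
Counting each half-blood sibling's line as half a unit, there are 2 units in €144,000, so one unit is €72,000. Whole-blood lines (Chioma) take €72,000 each; half-blood lines (Maeve and Reuben) take €36,000 each.

Chioma receives €72,000.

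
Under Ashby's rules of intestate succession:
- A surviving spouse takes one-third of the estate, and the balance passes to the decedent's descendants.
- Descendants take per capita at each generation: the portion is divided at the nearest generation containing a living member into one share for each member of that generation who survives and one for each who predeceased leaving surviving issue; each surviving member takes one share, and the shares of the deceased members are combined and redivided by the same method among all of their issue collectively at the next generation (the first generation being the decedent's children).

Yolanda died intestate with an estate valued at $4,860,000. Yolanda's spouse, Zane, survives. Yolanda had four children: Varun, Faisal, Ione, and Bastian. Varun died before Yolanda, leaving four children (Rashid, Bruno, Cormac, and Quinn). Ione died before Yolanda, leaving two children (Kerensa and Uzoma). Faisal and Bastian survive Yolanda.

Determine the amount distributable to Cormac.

Cormac receives $270,000.

Zane takes one-third of $4,860,000 = $1,620,000. The remaining $3,240,000 passes to the descendants.
The descendants' portion ($3,240,000) is divided at the children's generation into 4 shares of $810,000. Faisal and Bastian each take $810,000. The 2 shares of the deceased (Varun and Ione) are combined into a pool of $1,620,000.
That pool ($1,620,000) is divided at the grandchildren's generation equally among Rashid, Bruno, Cormac, Quinn, Kerensa, and Uzoma: $270,000 each.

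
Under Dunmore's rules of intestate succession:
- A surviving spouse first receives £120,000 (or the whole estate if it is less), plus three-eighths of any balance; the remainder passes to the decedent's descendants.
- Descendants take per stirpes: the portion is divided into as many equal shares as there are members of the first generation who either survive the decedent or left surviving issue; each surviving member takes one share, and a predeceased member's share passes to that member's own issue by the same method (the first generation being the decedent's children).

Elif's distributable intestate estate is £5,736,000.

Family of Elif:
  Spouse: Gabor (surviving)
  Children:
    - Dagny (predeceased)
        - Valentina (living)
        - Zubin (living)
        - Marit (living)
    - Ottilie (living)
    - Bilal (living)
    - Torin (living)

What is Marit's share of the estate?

Marit receives £292,500.

Gabor first takes £120,000, leaving a balance of £5,616,000. Gabor then takes three-eighths of the balance (£2,106,000), for a total of £2,226,000. The remaining £3,510,000 passes to the descendants.
The descendants' portion (£3,510,000) is divided into 4 shares of £877,500: Ottilie, Bilal, and Torin each take £877,500; Dagny's £877,500 share passes to Dagny's issue.
Dagny's share (£877,500) is divided into 3 shares of £292,500: Valentina, Zubin, and Marit each take £292,500.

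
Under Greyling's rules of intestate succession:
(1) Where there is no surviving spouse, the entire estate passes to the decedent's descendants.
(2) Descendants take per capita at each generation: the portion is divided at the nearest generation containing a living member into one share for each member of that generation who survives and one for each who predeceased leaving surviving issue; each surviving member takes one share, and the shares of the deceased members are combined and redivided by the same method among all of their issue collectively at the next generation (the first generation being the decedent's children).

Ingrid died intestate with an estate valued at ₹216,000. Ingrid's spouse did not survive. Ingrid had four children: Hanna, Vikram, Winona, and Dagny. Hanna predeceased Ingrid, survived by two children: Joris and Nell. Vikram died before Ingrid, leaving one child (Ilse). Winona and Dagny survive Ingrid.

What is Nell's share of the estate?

The entire ₹216,000 passes to the descendants.
That amount (₹216,000) is divided at the children's generation into 4 shares of ₹54,000. Winona and Dagny each take ₹54,000. The 2 shares of the deceased (Hanna and Vikram) are combined into a pool of ₹108,000.
That pool (₹108,000) is divided at the grandchildren's generation equally among Joris, Nell, and Ilse: ₹36,000 each.

Nell receives ₹36,000.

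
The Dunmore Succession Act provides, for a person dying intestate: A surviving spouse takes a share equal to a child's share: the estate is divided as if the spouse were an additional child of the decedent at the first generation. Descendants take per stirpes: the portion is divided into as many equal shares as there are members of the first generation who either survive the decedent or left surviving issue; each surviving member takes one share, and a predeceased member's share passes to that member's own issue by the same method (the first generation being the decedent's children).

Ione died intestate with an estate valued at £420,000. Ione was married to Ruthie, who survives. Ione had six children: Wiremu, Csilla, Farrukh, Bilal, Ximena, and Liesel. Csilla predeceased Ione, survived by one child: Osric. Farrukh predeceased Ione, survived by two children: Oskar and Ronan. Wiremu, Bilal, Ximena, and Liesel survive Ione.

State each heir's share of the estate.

The spouse counts as an additional share at the children's level, so there are 7 primary shares of £60,000. Ruthie takes one such share (£60,000).
The children's combined portion (£360,000) is divided into 6 shares of £60,000: Wiremu, Bilal, Ximena, and Liesel each take £60,000; Csilla's £60,000 share passes to Csilla's issue; Farrukh's £60,000 share passes to Farrukh's issue.
Csilla's share (£60,000) passes entirely to Osric.
Farrukh's share (£60,000) is divided into 2 shares of £30,000: Oskar and Ronan each take £30,000.

Ruthie: £60,000; Wiremu: £60,000; Osric: £60,000; Oskar: £30,000; Ronan: £30,000; Bilal: £60,000; Ximena: £60,000; Liesel: £60,000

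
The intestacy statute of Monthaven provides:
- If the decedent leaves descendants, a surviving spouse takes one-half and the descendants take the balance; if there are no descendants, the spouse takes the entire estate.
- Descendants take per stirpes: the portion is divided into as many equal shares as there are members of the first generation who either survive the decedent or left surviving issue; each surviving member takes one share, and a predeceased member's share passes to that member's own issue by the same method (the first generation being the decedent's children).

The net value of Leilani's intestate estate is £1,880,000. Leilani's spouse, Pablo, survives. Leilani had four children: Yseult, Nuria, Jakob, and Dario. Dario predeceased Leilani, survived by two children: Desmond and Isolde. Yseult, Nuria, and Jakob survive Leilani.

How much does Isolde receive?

Isolde receives £117,500.

Pablo takes one-half of £1,880,000 = £940,000. The remaining £940,000 passes to the descendants.
The descendants' portion (£940,000) is divided into 4 shares of £235,000: Yseult, Nuria, and Jakob each take £235,000; Dario's £235,000 share passes to Dario's issue.
Dario's share (£235,000) is divided into 2 shares of £117,500: Desmond and Isolde each take £117,500.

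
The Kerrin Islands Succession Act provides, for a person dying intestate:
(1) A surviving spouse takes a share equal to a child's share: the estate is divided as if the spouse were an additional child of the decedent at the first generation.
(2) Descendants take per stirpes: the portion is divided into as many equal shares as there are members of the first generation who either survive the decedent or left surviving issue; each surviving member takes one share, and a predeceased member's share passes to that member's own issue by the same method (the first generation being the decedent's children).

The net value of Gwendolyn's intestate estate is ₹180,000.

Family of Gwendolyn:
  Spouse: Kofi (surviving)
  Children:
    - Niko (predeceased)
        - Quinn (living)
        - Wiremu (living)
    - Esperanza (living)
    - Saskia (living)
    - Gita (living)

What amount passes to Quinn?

The spouse counts as an additional share at the children's level, so there are 5 primary shares of ₹36,000. Kofi takes one such share (₹36,000).
The children's combined portion (₹144,000) is divided into 4 shares of ₹36,000: Esperanza, Saskia, and Gita each take ₹36,000; Niko's ₹36,000 share passes to Niko's issue.
Niko's share (₹36,000) is divided into 2 shares of ₹18,000: Quinn and Wiremu each take ₹18,000.

Quinn receives ₹18,000.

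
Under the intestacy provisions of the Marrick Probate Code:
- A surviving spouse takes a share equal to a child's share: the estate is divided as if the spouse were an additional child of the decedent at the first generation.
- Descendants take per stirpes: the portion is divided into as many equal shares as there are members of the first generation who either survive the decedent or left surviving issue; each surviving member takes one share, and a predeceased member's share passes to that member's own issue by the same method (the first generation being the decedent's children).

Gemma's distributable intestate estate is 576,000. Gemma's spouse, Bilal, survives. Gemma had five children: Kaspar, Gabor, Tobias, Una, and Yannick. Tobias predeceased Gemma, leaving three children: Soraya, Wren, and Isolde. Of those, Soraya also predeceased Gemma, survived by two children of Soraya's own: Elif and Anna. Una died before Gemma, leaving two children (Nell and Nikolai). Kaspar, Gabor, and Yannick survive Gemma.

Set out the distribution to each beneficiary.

The spouse counts as an additional share at the children's level, so there are 6 primary shares of 96,000. Bilal takes one such share (96,000).
The children's combined portion (480,000) is divided into 5 shares of 96,000: Kaspar, Gabor, and Yannick each take 96,000; Tobias's 96,000 share passes to Tobias's issue; Una's 96,000 share passes to Una's issue.
Tobias's share (96,000) is divided into 3 shares of 32,000: Wren and Isolde each take 32,000; Soraya's 32,000 share passes to Soraya's issue.
Soraya's share (32,000) is divided into 2 shares of 16,000: Elif and Anna each take 16,000.
Una's share (96,000) is divided into 2 shares of 48,000: Nell and Nikolai each take 48,000.

Bilal: 96,000; Kaspar: 96,000; Gabor: 96,000; Elif: 16,000; Anna: 16,000; Wren: 32,000; Isolde: 32,000; Nell: 48,000; Nikolai: 48,000; Yannick: 96,000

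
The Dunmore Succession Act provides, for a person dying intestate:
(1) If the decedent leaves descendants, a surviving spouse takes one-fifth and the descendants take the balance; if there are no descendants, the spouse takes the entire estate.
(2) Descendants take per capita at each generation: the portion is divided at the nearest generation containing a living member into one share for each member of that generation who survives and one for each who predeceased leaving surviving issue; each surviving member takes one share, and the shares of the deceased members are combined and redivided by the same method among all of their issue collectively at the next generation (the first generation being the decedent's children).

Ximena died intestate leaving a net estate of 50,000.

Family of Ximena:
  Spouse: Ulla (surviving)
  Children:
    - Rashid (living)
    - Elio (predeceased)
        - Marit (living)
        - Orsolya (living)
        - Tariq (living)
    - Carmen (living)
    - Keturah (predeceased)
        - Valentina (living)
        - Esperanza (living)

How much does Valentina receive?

Ulla takes one-fifth of 50,000 = 10,000. The remaining 40,000 passes to the descendants.
The descendants' portion (40,000) is divided at the children's generation into 4 shares of 10,000. Rashid and Carmen each take 10,000. The 2 shares of the deceased (Elio and Keturah) are combined into a pool of 20,000.
That pool (20,000) is divided at the grandchildren's generation equally among Marit, Orsolya, Tariq, Valentina, and Esperanza: 4,000 each.

Valentina receives 4,000.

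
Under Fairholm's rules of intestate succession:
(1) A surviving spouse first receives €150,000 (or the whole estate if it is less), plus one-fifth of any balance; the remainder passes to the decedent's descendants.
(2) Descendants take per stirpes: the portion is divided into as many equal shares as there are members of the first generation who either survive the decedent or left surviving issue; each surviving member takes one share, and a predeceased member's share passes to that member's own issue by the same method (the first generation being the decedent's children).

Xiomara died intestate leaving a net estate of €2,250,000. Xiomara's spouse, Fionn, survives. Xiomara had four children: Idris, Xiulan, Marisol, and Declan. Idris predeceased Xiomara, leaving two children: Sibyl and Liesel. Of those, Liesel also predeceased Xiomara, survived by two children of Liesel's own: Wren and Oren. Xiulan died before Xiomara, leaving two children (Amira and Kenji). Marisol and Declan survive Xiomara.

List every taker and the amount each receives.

Fionn first takes €150,000, leaving a balance of €2,100,000. Fionn then takes one-fifth of the balance (€420,000), for a total of €570,000. The remaining €1,680,000 passes to the descendants.
The descendants' portion (€1,680,000) is divided into 4 shares of €420,000: Marisol and Declan each take €420,000; Idris's €420,000 share passes to Idris's issue; Xiulan's €420,000 share passes to Xiulan's issue.
Idris's share (€420,000) is divided into 2 shares of €210,000: Sibyl takes €210,000; Liesel's €210,000 share passes to Liesel's issue.
Liesel's share (€210,000) is divided into 2 shares of €105,000: Wren and Oren each take €105,000.
Xiulan's share (€420,000) is divided into 2 shares of €210,000: Amira and Kenji each take €210,000.

Fionn: €570,000; Sibyl: €210,000; Wren: €105,000; Oren: €105,000; Amira: €210,000; Kenji: €210,000; Marisol: €420,000; Declan: €420,000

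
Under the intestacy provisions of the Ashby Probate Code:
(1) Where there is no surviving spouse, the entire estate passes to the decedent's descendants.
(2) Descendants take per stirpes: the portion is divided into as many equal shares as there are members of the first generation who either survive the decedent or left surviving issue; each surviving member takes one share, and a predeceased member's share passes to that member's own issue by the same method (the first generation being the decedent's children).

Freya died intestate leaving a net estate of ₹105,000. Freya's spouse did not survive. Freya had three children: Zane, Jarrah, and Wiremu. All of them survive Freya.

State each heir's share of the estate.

The entire ₹105,000 passes to the descendants.
That amount (₹105,000) is divided into 3 shares of ₹35,000: Zane, Jarrah, and Wiremu each take ₹35,000.

Zane: ₹35,000; Jarrah: ₹35,000; Wiremu: ₹35,000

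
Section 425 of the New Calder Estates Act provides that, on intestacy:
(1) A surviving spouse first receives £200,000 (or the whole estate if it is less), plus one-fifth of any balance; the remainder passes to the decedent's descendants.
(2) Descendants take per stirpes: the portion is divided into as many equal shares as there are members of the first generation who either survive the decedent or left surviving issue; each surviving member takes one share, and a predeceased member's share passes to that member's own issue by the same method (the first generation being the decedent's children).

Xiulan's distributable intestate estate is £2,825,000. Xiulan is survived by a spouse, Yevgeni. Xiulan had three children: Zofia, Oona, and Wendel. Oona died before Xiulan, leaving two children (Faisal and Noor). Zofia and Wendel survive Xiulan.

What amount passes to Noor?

Noor receives £350,000.

Yevgeni first takes £200,000, leaving a balance of £2,625,000. Yevgeni then takes one-fifth of the balance (£525,000), for a total of £725,000. The remaining £2,100,000 passes to the descendants.
The descendants' portion (£2,100,000) is divided into 3 shares of £700,000: Zofia and Wendel each take £700,000; Oona's £700,000 share passes to Oona's issue.
Oona's share (£700,000) is divided into 2 shares of £350,000: Faisal and Noor each take £350,000.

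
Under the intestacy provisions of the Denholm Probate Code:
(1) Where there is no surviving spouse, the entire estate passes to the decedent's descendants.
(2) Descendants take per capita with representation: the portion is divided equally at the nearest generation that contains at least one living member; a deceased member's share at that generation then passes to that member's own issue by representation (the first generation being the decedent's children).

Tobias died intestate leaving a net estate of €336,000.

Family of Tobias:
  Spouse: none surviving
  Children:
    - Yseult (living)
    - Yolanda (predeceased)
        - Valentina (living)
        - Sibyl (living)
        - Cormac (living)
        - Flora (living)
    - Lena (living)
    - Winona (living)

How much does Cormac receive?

Cormac receives €21,000.

The entire €336,000 passes to the descendants.
That amount (€336,000) is divided into 4 shares of €84,000: Yseult, Lena, and Winona each take €84,000; Yolanda's €84,000 share passes to Yolanda's issue.
Yolanda's share (€84,000) is divided into 4 shares of €21,000: Valentina, Sibyl, Cormac, and Flora each take €21,000.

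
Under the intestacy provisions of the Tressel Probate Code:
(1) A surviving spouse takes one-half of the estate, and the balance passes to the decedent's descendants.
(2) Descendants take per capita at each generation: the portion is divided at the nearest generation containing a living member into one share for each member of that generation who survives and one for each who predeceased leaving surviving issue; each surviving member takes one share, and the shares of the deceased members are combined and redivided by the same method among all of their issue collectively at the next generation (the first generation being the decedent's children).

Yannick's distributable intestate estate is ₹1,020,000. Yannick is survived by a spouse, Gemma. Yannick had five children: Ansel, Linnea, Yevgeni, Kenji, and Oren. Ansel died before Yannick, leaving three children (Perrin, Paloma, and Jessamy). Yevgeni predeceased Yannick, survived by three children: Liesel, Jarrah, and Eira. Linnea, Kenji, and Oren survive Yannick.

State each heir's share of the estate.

Gemma takes one-half of ₹1,020,000 = ₹510,000. The remaining ₹510,000 passes to the descendants.
The descendants' portion (₹510,000) is divided at the children's generation into 5 shares of ₹102,000. Linnea, Kenji, and Oren each take ₹102,000. The 2 shares of the deceased (Ansel and Yevgeni) are combined into a pool of ₹204,000.
That pool (₹204,000) is divided at the grandchildren's generation equally among Perrin, Paloma, Jessamy, Liesel, Jarrah, and Eira: ₹34,000 each.

Gemma: ₹510,000; Perrin: ₹34,000; Paloma: ₹34,000; Jessamy: ₹34,000; Linnea: ₹102,000; Liesel: ₹34,000; Jarrah: ₹34,000; Eira: ₹34,000; Kenji: ₹102,000; Oren: ₹102,000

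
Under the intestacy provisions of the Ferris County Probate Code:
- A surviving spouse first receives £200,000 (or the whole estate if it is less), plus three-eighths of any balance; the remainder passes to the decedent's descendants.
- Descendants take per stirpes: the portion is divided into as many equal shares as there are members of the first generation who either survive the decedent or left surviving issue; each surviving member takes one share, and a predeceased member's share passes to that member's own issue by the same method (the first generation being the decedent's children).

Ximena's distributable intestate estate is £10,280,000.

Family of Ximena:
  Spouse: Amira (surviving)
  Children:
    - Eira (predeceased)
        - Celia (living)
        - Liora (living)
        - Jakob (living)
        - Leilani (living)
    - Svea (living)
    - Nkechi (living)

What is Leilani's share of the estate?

Amira first takes £200,000, leaving a balance of £10,080,000. Amira then takes three-eighths of the balance (£3,780,000), for a total of £3,980,000. The remaining £6,300,000 passes to the descendants.
The descendants' portion (£6,300,000) is divided into 3 shares of £2,100,000: Svea and Nkechi each take £2,100,000; Eira's £2,100,000 share passes to Eira's issue.
Eira's share (£2,100,000) is divided into 4 shares of £525,000: Celia, Liora, Jakob, and Leilani each take £525,000.

Leilani receives £525,000.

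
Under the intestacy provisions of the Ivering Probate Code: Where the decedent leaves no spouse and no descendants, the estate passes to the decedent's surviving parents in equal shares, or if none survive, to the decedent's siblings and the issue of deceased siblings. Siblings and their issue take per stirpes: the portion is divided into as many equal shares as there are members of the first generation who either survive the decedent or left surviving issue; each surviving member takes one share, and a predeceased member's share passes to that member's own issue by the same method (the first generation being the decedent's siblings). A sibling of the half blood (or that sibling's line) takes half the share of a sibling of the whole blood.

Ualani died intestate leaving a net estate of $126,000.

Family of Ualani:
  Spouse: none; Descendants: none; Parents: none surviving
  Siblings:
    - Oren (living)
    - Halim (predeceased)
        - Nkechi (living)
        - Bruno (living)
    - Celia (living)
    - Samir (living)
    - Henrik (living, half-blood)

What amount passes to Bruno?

The entire $126,000 passes to the siblings and their issue.
Counting each half-blood sibling's line as half a unit, there are 9/2 units in $126,000, so one unit is $28,000. Whole-blood lines (Oren, Halim, Celia, and Samir) take $28,000 each; half-blood lines (Henrik) take $14,000 each.
Halim's share ($28,000) is divided into 2 shares of $14,000: Nkechi and Bruno each take $14,000.

Bruno receives $14,000.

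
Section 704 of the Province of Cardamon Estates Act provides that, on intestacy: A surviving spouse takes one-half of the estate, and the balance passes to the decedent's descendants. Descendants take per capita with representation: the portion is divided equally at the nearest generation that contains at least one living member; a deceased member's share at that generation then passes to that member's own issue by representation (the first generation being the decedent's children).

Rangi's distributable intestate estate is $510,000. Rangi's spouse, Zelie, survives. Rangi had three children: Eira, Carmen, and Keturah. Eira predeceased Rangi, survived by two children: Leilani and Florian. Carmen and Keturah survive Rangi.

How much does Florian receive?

Zelie takes one-half of $510,000 = $255,000. The remaining $255,000 passes to the descendants.
The descendants' portion ($255,000) is divided into 3 shares of $85,000: Carmen and Keturah each take $85,000; Eira's $85,000 share passes to Eira's issue.
Eira's share ($85,000) is divided into 2 shares of $42,500: Leilani and Florian each take $42,500.

Florian receives $42,500.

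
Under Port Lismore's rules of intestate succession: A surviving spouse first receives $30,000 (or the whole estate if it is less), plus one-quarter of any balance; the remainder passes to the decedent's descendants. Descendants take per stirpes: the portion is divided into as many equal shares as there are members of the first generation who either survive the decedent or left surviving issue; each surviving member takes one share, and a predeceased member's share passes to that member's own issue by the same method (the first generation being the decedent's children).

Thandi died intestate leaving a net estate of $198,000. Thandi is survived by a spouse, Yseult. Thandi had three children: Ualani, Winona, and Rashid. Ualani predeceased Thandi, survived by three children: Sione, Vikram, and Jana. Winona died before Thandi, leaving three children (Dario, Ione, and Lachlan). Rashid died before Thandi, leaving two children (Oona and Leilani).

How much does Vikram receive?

Yseult first takes $30,000, leaving a balance of $168,000. Yseult then takes one-quarter of the balance ($42,000), for a total of $72,000. The remaining $126,000 passes to the descendants.
The descendants' portion ($126,000) is divided into 3 shares of $42,000: Ualani's $42,000 share passes to Ualani's issue; Winona's $42,000 share passes to Winona's issue; Rashid's $42,000 share passes to Rashid's issue.
Ualani's share ($42,000) is divided into 3 shares of $14,000: Sione, Vikram, and Jana each take $14,000.
Winona's share ($42,000) is divided into 3 shares of $14,000: Dario, Ione, and Lachlan each take $14,000.
Rashid's share ($42,000) is divided into 2 shares of $21,000: Oona and Leilani each take $21,000.

Vikram receives $14,000.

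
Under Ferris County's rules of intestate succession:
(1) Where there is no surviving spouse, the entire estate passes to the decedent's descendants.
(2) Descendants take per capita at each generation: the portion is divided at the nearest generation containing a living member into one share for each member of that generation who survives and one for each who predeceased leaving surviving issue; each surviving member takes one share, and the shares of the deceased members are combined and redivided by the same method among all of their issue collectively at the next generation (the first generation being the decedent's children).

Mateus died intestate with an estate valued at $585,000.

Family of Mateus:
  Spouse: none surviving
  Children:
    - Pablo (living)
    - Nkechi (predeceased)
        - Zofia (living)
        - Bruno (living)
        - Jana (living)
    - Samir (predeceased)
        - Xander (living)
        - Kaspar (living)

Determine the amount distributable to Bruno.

The entire $585,000 passes to the descendants.
That amount ($585,000) is divided at the children's generation into 3 shares of $195,000. Pablo takes $195,000. The 2 shares of the deceased (Nkechi and Samir) are combined into a pool of $390,000.
That pool ($390,000) is divided at the grandchildren's generation equally among Zofia, Bruno, Jana, Xander, and Kaspar: $78,000 each.

Bruno receives $78,000.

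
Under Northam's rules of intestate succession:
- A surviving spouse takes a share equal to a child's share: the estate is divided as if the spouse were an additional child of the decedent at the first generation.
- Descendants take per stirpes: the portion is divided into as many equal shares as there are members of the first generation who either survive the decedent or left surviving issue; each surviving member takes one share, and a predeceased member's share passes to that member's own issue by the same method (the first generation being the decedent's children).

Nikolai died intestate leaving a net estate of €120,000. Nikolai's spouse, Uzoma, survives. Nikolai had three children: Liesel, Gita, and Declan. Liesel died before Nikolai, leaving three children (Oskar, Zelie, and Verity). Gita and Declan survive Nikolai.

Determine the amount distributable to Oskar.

The spouse counts as an additional share at the children's level, so there are 4 primary shares of €30,000. Uzoma takes one such share (€30,000).
The children's combined portion (€90,000) is divided into 3 shares of €30,000: Gita and Declan each take €30,000; Liesel's €30,000 share passes to Liesel's issue.
Liesel's share (€30,000) is divided into 3 shares of €10,000: Oskar, Zelie, and Verity each take €10,000.

Oskar receives €10,000.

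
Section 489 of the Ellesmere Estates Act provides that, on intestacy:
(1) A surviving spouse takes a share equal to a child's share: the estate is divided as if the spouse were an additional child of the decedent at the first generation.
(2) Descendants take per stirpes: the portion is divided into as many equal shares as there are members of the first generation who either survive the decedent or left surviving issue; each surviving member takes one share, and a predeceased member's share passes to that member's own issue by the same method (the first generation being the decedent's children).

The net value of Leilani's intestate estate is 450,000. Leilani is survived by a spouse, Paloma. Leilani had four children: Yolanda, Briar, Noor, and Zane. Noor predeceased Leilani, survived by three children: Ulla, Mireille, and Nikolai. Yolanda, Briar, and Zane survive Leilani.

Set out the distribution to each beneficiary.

The spouse counts as an additional share at the children's level, so there are 5 primary shares of 90,000. Paloma takes one such share (90,000).
The children's combined portion (360,000) is divided into 4 shares of 90,000: Yolanda, Briar, and Zane each take 90,000; Noor's 90,000 share passes to Noor's issue.
Noor's share (90,000) is divided into 3 shares of 30,000: Ulla, Mireille, and Nikolai each take 30,000.

Paloma: 90,000; Yolanda: 90,000; Briar: 90,000; Ulla: 30,000; Mireille: 30,000; Nikolai: 30,000; Zane: 90,000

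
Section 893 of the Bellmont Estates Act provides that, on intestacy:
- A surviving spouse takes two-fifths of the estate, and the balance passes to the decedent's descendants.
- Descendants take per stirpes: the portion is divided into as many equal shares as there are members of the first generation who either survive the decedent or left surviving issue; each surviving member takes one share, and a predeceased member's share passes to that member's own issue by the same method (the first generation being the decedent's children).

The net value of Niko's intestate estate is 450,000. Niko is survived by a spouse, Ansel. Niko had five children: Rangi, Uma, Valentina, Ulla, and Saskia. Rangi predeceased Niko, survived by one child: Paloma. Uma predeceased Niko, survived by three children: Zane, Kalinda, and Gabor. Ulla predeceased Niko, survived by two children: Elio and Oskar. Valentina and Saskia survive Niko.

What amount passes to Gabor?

Ansel takes two-fifths of 450,000 = 180,000. The remaining 270,000 passes to the descendants.
The descendants' portion (270,000) is divided into 5 shares of 54,000: Valentina and Saskia each take 54,000; Rangi's 54,000 share passes to Rangi's issue; Uma's 54,000 share passes to Uma's issue; Ulla's 54,000 share passes to Ulla's issue.
Rangi's share (54,000) passes entirely to Paloma.
Uma's share (54,000) is divided into 3 shares of 18,000: Zane, Kalinda, and Gabor each take 18,000.
Ulla's share (54,000) is divided into 2 shares of 27,000: Elio and Oskar each take 27,000.

Gabor receives 18,000.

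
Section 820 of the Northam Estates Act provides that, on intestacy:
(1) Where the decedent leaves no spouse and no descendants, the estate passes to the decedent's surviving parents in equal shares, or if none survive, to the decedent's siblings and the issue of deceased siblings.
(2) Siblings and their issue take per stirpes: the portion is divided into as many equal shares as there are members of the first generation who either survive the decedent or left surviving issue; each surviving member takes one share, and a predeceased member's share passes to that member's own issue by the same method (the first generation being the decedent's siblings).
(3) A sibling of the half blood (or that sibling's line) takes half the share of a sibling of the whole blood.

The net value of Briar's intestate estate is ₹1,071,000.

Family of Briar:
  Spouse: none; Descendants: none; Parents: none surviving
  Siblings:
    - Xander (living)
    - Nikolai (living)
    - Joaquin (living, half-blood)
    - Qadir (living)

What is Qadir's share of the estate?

Qadir receives ₹306,000.

The entire ₹1,071,000 passes to the siblings and their issue.
Counting each half-blood sibling's line as half a unit, there are 7/2 units in ₹1,071,000, so one unit is ₹306,000. Whole-blood lines (Xander, Nikolai, and Qadir) take ₹306,000 each; half-blood lines (Joaquin) take ₹153,000 each.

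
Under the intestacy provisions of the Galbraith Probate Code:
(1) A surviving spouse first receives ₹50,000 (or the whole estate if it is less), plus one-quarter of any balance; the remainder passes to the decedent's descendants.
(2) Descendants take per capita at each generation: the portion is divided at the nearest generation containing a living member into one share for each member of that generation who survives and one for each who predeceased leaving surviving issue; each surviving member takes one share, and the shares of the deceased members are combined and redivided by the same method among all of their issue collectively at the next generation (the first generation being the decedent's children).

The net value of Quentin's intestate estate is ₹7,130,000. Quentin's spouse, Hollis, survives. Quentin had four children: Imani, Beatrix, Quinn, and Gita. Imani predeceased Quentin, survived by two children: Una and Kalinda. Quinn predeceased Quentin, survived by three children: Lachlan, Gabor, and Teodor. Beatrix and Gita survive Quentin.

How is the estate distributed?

Hollis: ₹1,820,000; Una: ₹531,000; Kalinda: ₹531,000; Beatrix: ₹1,327,500; Lachlan: ₹531,000; Gabor: ₹531,000; Teodor: ₹531,000; Gita: ₹1,327,500

Hollis first takes ₹50,000, leaving a balance of ₹7,080,000. Hollis then takes one-quarter of the balance (₹1,770,000), for a total of ₹1,820,000. The remaining ₹5,310,000 passes to the descendants.
The descendants' portion (₹5,310,000) is divided at the children's generation into 4 shares of ₹1,327,500. Beatrix and Gita each take ₹1,327,500. The 2 shares of the deceased (Imani and Quinn) are combined into a pool of ₹2,655,000.
That pool (₹2,655,000) is divided at the grandchildren's generation equally among Una, Kalinda, Lachlan, Gabor, and Teodor: ₹531,000 each.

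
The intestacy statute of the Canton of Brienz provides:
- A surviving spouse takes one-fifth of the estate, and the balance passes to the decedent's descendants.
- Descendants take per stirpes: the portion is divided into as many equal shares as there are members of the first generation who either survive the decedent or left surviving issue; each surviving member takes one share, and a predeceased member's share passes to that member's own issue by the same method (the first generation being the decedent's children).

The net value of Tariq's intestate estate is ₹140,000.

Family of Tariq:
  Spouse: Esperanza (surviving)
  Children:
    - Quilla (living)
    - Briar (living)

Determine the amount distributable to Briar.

Briar receives ₹56,000.

Esperanza takes one-fifth of ₹140,000 = ₹28,000. The remaining ₹112,000 passes to the descendants.
The descendants' portion (₹112,000) is divided into 2 shares of ₹56,000: Quilla and Briar each take ₹56,000.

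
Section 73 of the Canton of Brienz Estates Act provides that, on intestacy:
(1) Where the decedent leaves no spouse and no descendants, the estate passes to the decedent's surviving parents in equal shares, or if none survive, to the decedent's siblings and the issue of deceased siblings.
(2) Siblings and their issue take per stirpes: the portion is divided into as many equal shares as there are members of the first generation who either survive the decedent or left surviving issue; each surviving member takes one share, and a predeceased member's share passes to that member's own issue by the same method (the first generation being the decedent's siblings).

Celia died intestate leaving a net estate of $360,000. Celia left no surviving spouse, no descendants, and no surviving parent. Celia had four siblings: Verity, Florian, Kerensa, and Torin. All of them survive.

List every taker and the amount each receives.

The entire $360,000 passes to the siblings and their issue.
That amount ($360,000) is divided into 4 shares of $90,000: Verity, Florian, Kerensa, and Torin each take $90,000.

Verity: $90,000; Florian: $90,000; Kerensa: $90,000; Torin: $90,000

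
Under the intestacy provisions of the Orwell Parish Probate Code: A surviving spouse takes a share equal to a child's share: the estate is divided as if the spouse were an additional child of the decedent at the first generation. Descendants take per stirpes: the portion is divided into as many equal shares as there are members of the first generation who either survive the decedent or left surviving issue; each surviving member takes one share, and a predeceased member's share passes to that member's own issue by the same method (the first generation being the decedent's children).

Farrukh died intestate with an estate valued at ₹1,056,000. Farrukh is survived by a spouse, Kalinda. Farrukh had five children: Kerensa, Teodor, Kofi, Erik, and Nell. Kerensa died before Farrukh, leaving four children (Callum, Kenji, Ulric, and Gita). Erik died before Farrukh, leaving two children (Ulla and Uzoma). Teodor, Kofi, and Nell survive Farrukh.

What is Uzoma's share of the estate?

Uzoma receives ₹88,000.

The spouse counts as an additional share at the children's level, so there are 6 primary shares of ₹176,000. Kalinda takes one such share (₹176,000).
The children's combined portion (₹880,000) is divided into 5 shares of ₹176,000: Teodor, Kofi, and Nell each take ₹176,000; Kerensa's ₹176,000 share passes to Kerensa's issue; Erik's ₹176,000 share passes to Erik's issue.
Kerensa's share (₹176,000) is divided into 4 shares of ₹44,000: Callum, Kenji, Ulric, and Gita each take ₹44,000.
Erik's share (₹176,000) is divided into 2 shares of ₹88,000: Ulla and Uzoma each take ₹88,000.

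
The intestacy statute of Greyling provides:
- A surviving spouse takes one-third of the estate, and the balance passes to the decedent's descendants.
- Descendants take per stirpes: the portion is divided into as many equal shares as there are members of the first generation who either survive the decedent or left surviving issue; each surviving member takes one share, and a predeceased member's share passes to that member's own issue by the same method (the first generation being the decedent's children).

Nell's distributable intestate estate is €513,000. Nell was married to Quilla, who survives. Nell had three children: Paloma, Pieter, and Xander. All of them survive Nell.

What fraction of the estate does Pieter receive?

Quilla takes one-third of €513,000 = €171,000. The remaining €342,000 passes to the descendants.
The descendants' portion (€342,000) is divided into 3 shares of €114,000: Paloma, Pieter, and Xander each take €114,000.

Pieter receives 2/9 of the estate.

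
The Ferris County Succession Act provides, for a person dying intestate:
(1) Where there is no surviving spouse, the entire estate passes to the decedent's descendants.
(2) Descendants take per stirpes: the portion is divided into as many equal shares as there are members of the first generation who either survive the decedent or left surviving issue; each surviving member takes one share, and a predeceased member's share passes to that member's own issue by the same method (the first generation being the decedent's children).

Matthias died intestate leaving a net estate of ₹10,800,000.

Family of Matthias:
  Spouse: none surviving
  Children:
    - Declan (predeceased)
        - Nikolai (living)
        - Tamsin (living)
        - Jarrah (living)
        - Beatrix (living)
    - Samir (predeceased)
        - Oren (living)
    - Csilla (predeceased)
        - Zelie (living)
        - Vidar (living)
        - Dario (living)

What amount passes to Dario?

Dario receives ₹1,200,000.

The entire ₹10,800,000 passes to the descendants.
That amount (₹10,800,000) is divided into 3 shares of ₹3,600,000: Declan's ₹3,600,000 share passes to Declan's issue; Samir's ₹3,600,000 share passes to Samir's issue; Csilla's ₹3,600,000 share passes to Csilla's issue.
Declan's share (₹3,600,000) is divided into 4 shares of ₹900,000: Nikolai, Tamsin, Jarrah, and Beatrix each take ₹900,000.
Samir's share (₹3,600,000) passes entirely to Oren.
Csilla's share (₹3,600,000) is divided into 3 shares of ₹1,200,000: Zelie, Vidar, and Dario each take ₹1,200,000.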